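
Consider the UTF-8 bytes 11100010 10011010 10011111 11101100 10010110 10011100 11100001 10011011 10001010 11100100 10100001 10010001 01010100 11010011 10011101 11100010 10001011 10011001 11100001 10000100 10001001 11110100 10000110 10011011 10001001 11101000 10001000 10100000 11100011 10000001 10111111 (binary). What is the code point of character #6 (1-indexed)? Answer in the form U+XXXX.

Offset 0: leading byte 0xE2 = 11100010 → 3-byte char #1 = E2 9A 9F.
Offset 3: leading byte 0xEC = 11101100 → 3-byte char #2 = EC 96 9C.
Offset 6: leading byte 0xE1 = 11100001 → 3-byte char #3 = E1 9B 8A.
Offset 9: leading byte 0xE4 = 11100100 → 3-byte char #4 = E4 A1 91.
Offset 12: leading byte 0x54 = 01010100 → 1-byte char #5 = 54.
Offset 13: leading byte 0xD3 = 11010011 → 2-byte char #6 = D3 9D.
Leading byte 0xD3 = 11010011 matches 110xxxxx → 2-byte sequence.
Byte 1: 0xD3 = 11010011, payload 10011 (5 bits).
Byte 2: 0x9D = 10011101 (10xxxxxx ✓), payload 011101.
Concatenate: 10011011101 = 0x4DD (11 bits → U+04DD).

U+04DD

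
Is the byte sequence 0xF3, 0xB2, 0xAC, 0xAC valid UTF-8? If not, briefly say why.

valid

Leading byte 0xF3 = 11110011 → 4-byte form.
Continuation bytes 0xB2=10110010, 0xAC=10101100, 0xAC=10101100 all match 10xxxxxx.
Decoded value 0xF2B2C is ≥ 0x10000 (shortest form) and not a surrogate.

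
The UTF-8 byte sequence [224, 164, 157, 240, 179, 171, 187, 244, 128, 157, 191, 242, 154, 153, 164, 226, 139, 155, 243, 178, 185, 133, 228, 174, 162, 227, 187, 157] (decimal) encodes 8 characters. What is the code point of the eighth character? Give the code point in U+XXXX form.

Offset 0: leading byte 0xE0 = 11100000 → 3-byte char #1 = E0 A4 9D.
Offset 3: leading byte 0xF0 = 11110000 → 4-byte char #2 = F0 B3 AB BB.
Offset 7: leading byte 0xF4 = 11110100 → 4-byte char #3 = F4 80 9D BF.
Offset 11: leading byte 0xF2 = 11110010 → 4-byte char #4 = F2 9A 99 A4.
Offset 15: leading byte 0xE2 = 11100010 → 3-byte char #5 = E2 8B 9B.
Offset 18: leading byte 0xF3 = 11110011 → 4-byte char #6 = F3 B2 B9 85.
Offset 22: leading byte 0xE4 = 11100100 → 3-byte char #7 = E4 AE A2.
Offset 25: leading byte 0xE3 = 11100011 → 3-byte char #8 = E3 BB 9D.
Leading byte 0xE3 = 11100011 matches 1110xxxx → 3-byte sequence.
Byte 1: 0xE3 = 11100011, payload 0011 (4 bits).
Byte 2: 0xBB = 10111011 (10xxxxxx ✓), payload 111011.
Byte 3: 0x9D = 10011101 (10xxxxxx ✓), payload 011101.
Concatenate: 0011111011011101 = 0x3EDD (16 bits → U+3EDD).

U+3EDD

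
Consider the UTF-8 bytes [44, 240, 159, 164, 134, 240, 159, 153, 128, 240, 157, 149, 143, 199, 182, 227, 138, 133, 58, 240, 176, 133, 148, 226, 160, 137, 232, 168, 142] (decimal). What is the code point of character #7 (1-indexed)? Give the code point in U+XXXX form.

Offset 0: leading byte 0x2C = 00101100 → 1-byte char #1 = 2C.
Offset 1: leading byte 0xF0 = 11110000 → 4-byte char #2 = F0 9F A4 86.
Offset 5: leading byte 0xF0 = 11110000 → 4-byte char #3 = F0 9F 99 80.
Offset 9: leading byte 0xF0 = 11110000 → 4-byte char #4 = F0 9D 95 8F.
Offset 13: leading byte 0xC7 = 11000111 → 2-byte char #5 = C7 B6.
Offset 15: leading byte 0xE3 = 11100011 → 3-byte char #6 = E3 8A 85.
Offset 18: leading byte 0x3A = 00111010 → 1-byte char #7 = 3A.
Leading byte 0x3A = 00111010 matches 0xxxxxxx → 1-byte sequence.
Byte 1: 0x3A = 00111010, payload 0111010 (7 bits).
Concatenate: 0111010 = 0x3A (7 bits → U+003A).

U+003A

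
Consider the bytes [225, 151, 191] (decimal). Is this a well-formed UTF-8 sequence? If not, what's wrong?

valid

Leading byte 0xE1 = 11100001 → 3-byte form.
Continuation bytes 0x97=10010111, 0xBF=10111111 all match 10xxxxxx.
Decoded value 0x15FF is ≥ 0x800 (shortest form) and not a surrogate.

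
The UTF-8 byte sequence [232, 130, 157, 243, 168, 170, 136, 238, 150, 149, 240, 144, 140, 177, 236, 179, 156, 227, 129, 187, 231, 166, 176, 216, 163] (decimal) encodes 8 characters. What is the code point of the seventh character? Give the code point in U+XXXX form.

Offset 0: leading byte 0xE8 = 11101000 → 3-byte char #1 = E8 82 9D.
Offset 3: leading byte 0xF3 = 11110011 → 4-byte char #2 = F3 A8 AA 88.
Offset 7: leading byte 0xEE = 11101110 → 3-byte char #3 = EE 96 95.
Offset 10: leading byte 0xF0 = 11110000 → 4-byte char #4 = F0 90 8C B1.
Offset 14: leading byte 0xEC = 11101100 → 3-byte char #5 = EC B3 9C.
Offset 17: leading byte 0xE3 = 11100011 → 3-byte char #6 = E3 81 BB.
Offset 20: leading byte 0xE7 = 11100111 → 3-byte char #7 = E7 A6 B0.
Leading byte 0xE7 = 11100111 matches 1110xxxx → 3-byte sequence.
Byte 1: 0xE7 = 11100111, payload 0111 (4 bits).
Byte 2: 0xA6 = 10100110 (10xxxxxx ✓), payload 100110.
Byte 3: 0xB0 = 10110000 (10xxxxxx ✓), payload 110000.
Concatenate: 0111100110110000 = 0x79B0 (16 bits → U+79B0).

U+79B0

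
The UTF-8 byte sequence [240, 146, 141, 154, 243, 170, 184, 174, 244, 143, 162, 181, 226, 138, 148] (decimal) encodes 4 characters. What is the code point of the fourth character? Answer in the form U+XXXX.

Offset 0: leading byte 0xF0 = 11110000 → 4-byte char #1 = F0 92 8D 9A.
Offset 4: leading byte 0xF3 = 11110011 → 4-byte char #2 = F3 AA B8 AE.
Offset 8: leading byte 0xF4 = 11110100 → 4-byte char #3 = F4 8F A2 B5.
Offset 12: leading byte 0xE2 = 11100010 → 3-byte char #4 = E2 8A 94.
Leading byte 0xE2 = 11100010 matches 1110xxxx → 3-byte sequence.
Byte 1: 0xE2 = 11100010, payload 0010 (4 bits).
Byte 2: 0x8A = 10001010 (10xxxxxx ✓), payload 001010.
Byte 3: 0x94 = 10010100 (10xxxxxx ✓), payload 010100.
Concatenate: 0010001010010100 = 0x2294 (16 bits → U+2294).

U+2294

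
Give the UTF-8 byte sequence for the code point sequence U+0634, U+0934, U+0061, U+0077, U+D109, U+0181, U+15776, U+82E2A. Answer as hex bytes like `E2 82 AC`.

U+0634: 2-byte form → D8 B4.
U+0934: 3-byte form → E0 A4 B4.
U+0061: 1-byte form → 61.
U+0077: 1-byte form → 77.
U+D109: 3-byte form → ED 84 89.
U+0181: 2-byte form → C6 81.
U+15776: 4-byte form → F0 95 9D B6.
U+82E2A: 4-byte form → F2 82 B8 AA.
Concatenated (20 bytes): D8 B4 E0 A4 B4 61 77 ED 84 89 C6 81 F0 95 9D B6 F2 82 B8 AA.

D8 B4 E0 A4 B4 61 77 ED 84 89 C6 81 F0 95 9D B6 F2 82 B8 AA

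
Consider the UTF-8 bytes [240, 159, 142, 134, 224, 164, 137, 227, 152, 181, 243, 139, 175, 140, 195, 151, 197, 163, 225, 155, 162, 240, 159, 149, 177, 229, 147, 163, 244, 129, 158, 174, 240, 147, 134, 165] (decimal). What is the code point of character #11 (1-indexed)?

U+131A5

Offset 0: leading byte 0xF0 = 11110000 → 4-byte char #1 = F0 9F 8E 86.
Offset 4: leading byte 0xE0 = 11100000 → 3-byte char #2 = E0 A4 89.
Offset 7: leading byte 0xE3 = 11100011 → 3-byte char #3 = E3 98 B5.
Offset 10: leading byte 0xF3 = 11110011 → 4-byte char #4 = F3 8B AF 8C.
Offset 14: leading byte 0xC3 = 11000011 → 2-byte char #5 = C3 97.
Offset 16: leading byte 0xC5 = 11000101 → 2-byte char #6 = C5 A3.
Offset 18: leading byte 0xE1 = 11100001 → 3-byte char #7 = E1 9B A2.
Offset 21: leading byte 0xF0 = 11110000 → 4-byte char #8 = F0 9F 95 B1.
Offset 25: leading byte 0xE5 = 11100101 → 3-byte char #9 = E5 93 A3.
Offset 28: leading byte 0xF4 = 11110100 → 4-byte char #10 = F4 81 9E AE.
Offset 32: leading byte 0xF0 = 11110000 → 4-byte char #11 = F0 93 86 A5.
Leading byte 0xF0 = 11110000 matches 11110xxx → 4-byte sequence.
Byte 1: 0xF0 = 11110000, payload 000 (3 bits).
Byte 2: 0x93 = 10010011 (10xxxxxx ✓), payload 010011.
Byte 3: 0x86 = 10000110 (10xxxxxx ✓), payload 000110.
Byte 4: 0xA5 = 10100101 (10xxxxxx ✓), payload 100101.
Concatenate: 000010011000110100101 = 0x131A5 (21 bits → U+131A5).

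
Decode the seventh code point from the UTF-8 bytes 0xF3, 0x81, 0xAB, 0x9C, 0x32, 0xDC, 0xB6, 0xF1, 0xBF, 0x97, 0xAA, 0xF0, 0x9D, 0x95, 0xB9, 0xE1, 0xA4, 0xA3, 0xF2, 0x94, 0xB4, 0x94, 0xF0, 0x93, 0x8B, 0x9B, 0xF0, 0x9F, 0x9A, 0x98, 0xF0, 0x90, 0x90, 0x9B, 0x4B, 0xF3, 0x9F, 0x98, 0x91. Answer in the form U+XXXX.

U+94D14

Offset 0: leading byte 0xF3 = 11110011 → 4-byte char #1 = F3 81 AB 9C.
Offset 4: leading byte 0x32 = 00110010 → 1-byte char #2 = 32.
Offset 5: leading byte 0xDC = 11011100 → 2-byte char #3 = DC B6.
Offset 7: leading byte 0xF1 = 11110001 → 4-byte char #4 = F1 BF 97 AA.
Offset 11: leading byte 0xF0 = 11110000 → 4-byte char #5 = F0 9D 95 B9.
Offset 15: leading byte 0xE1 = 11100001 → 3-byte char #6 = E1 A4 A3.
Offset 18: leading byte 0xF2 = 11110010 → 4-byte char #7 = F2 94 B4 94.
Leading byte 0xF2 = 11110010 matches 11110xxx → 4-byte sequence.
Byte 1: 0xF2 = 11110010, payload 010 (3 bits).
Byte 2: 0x94 = 10010100 (10xxxxxx ✓), payload 010100.
Byte 3: 0xB4 = 10110100 (10xxxxxx ✓), payload 110100.
Byte 4: 0x94 = 10010100 (10xxxxxx ✓), payload 010100.
Concatenate: 010010100110100010100 = 0x94D14 (21 bits → U+94D14).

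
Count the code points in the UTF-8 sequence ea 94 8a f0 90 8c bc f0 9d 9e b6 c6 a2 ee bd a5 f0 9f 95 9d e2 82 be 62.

8

Byte at offset 0: 0xEA = 11101010 → 3-byte char (#1). Advance 3.
Byte at offset 3: 0xF0 = 11110000 → 4-byte char (#2). Advance 4.
Byte at offset 7: 0xF0 = 11110000 → 4-byte char (#3). Advance 4.
Byte at offset 11: 0xC6 = 11000110 → 2-byte char (#4). Advance 2.
Byte at offset 13: 0xEE = 11101110 → 3-byte char (#5). Advance 3.
Byte at offset 16: 0xF0 = 11110000 → 4-byte char (#6). Advance 4.
Byte at offset 20: 0xE2 = 11100010 → 3-byte char (#7). Advance 3.
Byte at offset 23: 0x62 = 01100010 → 1-byte char (#8). Advance 1.
Reached end at offset 24 after 8 code points.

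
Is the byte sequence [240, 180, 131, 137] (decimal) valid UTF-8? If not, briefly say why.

valid

Leading byte 0xF0 = 11110000 → 4-byte form.
Continuation bytes 0xB4=10110100, 0x83=10000011, 0x89=10001001 all match 10xxxxxx.
Decoded value 0x340C9 is ≥ 0x10000 (shortest form) and not a surrogate.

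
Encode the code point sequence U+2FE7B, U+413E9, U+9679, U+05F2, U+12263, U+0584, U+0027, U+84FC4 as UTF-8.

U+2FE7B: 4-byte form → F0 AF B9 BB.
U+413E9: 4-byte form → F1 81 8F A9.
U+9679: 3-byte form → E9 99 B9.
U+05F2: 2-byte form → D7 B2.
U+12263: 4-byte form → F0 92 89 A3.
U+0584: 2-byte form → D6 84.
U+0027: 1-byte form → 27.
U+84FC4: 4-byte form → F2 84 BF 84.
Concatenated (24 bytes): F0 AF B9 BB F1 81 8F A9 E9 99 B9 D7 B2 F0 92 89 A3 D6 84 27 F2 84 BF 84.

F0 AF B9 BB F1 81 8F A9 E9 99 B9 D7 B2 F0 92 89 A3 D6 84 27 F2 84 BF 84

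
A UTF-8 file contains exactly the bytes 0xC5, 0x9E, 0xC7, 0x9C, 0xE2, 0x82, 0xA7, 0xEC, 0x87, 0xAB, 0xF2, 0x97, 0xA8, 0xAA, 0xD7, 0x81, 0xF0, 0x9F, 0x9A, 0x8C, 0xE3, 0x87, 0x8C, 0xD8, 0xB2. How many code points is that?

9

Byte at offset 0: 0xC5 = 11000101 → 2-byte char (#1). Advance 2.
Byte at offset 2: 0xC7 = 11000111 → 2-byte char (#2). Advance 2.
Byte at offset 4: 0xE2 = 11100010 → 3-byte char (#3). Advance 3.
Byte at offset 7: 0xEC = 11101100 → 3-byte char (#4). Advance 3.
Byte at offset 10: 0xF2 = 11110010 → 4-byte char (#5). Advance 4.
Byte at offset 14: 0xD7 = 11010111 → 2-byte char (#6). Advance 2.
Byte at offset 16: 0xF0 = 11110000 → 4-byte char (#7). Advance 4.
Byte at offset 20: 0xE3 = 11100011 → 3-byte char (#8). Advance 3.
Byte at offset 23: 0xD8 = 11011000 → 2-byte char (#9). Advance 2.
Reached end at offset 25 after 9 code points.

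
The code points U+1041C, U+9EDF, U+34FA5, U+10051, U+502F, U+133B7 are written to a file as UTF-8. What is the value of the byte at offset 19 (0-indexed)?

0x93

U+1041C → 4-byte form F0 90 90 9C at offsets 0–3.
U+9EDF → 3-byte form E9 BB 9F at offsets 4–6.
U+34FA5 → 4-byte form F0 B4 BE A5 at offsets 7–10.
U+10051 → 4-byte form F0 90 81 91 at offsets 11–14.
U+502F → 3-byte form E5 80 AF at offsets 15–17.
U+133B7 → 4-byte form F0 93 8E B7 at offsets 18–21.
Offset 19 falls in char 6's range; it's byte 2 of F0 93 8E B7 = 0x93.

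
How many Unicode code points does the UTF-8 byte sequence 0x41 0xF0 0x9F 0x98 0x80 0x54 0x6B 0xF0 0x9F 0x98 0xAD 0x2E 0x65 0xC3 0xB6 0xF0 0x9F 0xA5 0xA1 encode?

Byte at offset 0: 0x41 = 01000001 → 1-byte char (#1). Advance 1.
Byte at offset 1: 0xF0 = 11110000 → 4-byte char (#2). Advance 4.
Byte at offset 5: 0x54 = 01010100 → 1-byte char (#3). Advance 1.
Byte at offset 6: 0x6B = 01101011 → 1-byte char (#4). Advance 1.
Byte at offset 7: 0xF0 = 11110000 → 4-byte char (#5). Advance 4.
Byte at offset 11: 0x2E = 00101110 → 1-byte char (#6). Advance 1.
Byte at offset 12: 0x65 = 01100101 → 1-byte char (#7). Advance 1.
Byte at offset 13: 0xC3 = 11000011 → 2-byte char (#8). Advance 2.
Byte at offset 15: 0xF0 = 11110000 → 4-byte char (#9). Advance 4.
Reached end at offset 19 after 9 code points.

9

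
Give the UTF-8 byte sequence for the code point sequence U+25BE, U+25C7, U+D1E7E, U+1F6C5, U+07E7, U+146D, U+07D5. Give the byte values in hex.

E2 96 BE E2 97 87 F3 91 B9 BE F0 9F 9B 85 DF A7 E1 91 AD DF 95

U+25BE: 3-byte form → E2 96 BE.
U+25C7: 3-byte form → E2 97 87.
U+D1E7E: 4-byte form → F3 91 B9 BE.
U+1F6C5: 4-byte form → F0 9F 9B 85.
U+07E7: 2-byte form → DF A7.
U+146D: 3-byte form → E1 91 AD.
U+07D5: 2-byte form → DF 95.
Concatenated (21 bytes): E2 96 BE E2 97 87 F3 91 B9 BE F0 9F 9B 85 DF A7 E1 91 AD DF 95.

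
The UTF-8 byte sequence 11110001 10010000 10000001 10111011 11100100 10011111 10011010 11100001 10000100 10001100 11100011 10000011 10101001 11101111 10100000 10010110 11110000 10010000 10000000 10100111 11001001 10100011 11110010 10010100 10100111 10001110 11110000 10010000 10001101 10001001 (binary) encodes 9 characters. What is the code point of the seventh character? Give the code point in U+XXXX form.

Offset 0: leading byte 0xF1 = 11110001 → 4-byte char #1 = F1 90 81 BB.
Offset 4: leading byte 0xE4 = 11100100 → 3-byte char #2 = E4 9F 9A.
Offset 7: leading byte 0xE1 = 11100001 → 3-byte char #3 = E1 84 8C.
Offset 10: leading byte 0xE3 = 11100011 → 3-byte char #4 = E3 83 A9.
Offset 13: leading byte 0xEF = 11101111 → 3-byte char #5 = EF A0 96.
Offset 16: leading byte 0xF0 = 11110000 → 4-byte char #6 = F0 90 80 A7.
Offset 20: leading byte 0xC9 = 11001001 → 2-byte char #7 = C9 A3.
Leading byte 0xC9 = 11001001 matches 110xxxxx → 2-byte sequence.
Byte 1: 0xC9 = 11001001, payload 01001 (5 bits).
Byte 2: 0xA3 = 10100011 (10xxxxxx ✓), payload 100011.
Concatenate: 01001100011 = 0x263 (11 bits → U+0263).

U+0263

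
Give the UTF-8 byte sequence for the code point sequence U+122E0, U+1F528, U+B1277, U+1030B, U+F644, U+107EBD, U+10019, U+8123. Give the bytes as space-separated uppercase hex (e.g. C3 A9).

F0 92 8B A0 F0 9F 94 A8 F2 B1 89 B7 F0 90 8C 8B EF 99 84 F4 87 BA BD F0 90 80 99 E8 84 A3

U+122E0: 4-byte form → F0 92 8B A0.
U+1F528: 4-byte form → F0 9F 94 A8.
U+B1277: 4-byte form → F2 B1 89 B7.
U+1030B: 4-byte form → F0 90 8C 8B.
U+F644: 3-byte form → EF 99 84.
U+107EBD: 4-byte form → F4 87 BA BD.
U+10019: 4-byte form → F0 90 80 99.
U+8123: 3-byte form → E8 84 A3.
Concatenated (30 bytes): F0 92 8B A0 F0 9F 94 A8 F2 B1 89 B7 F0 90 8C 8B EF 99 84 F4 87 BA BD F0 90 80 99 E8 84 A3.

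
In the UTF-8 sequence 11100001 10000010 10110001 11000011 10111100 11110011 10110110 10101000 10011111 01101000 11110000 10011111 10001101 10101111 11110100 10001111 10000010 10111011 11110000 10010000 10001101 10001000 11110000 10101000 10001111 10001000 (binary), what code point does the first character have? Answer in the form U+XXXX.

U+10B1

Offset 0: leading byte 0xE1 = 11100001 → 3-byte char #1 = E1 82 B1.
Leading byte 0xE1 = 11100001 matches 1110xxxx → 3-byte sequence.
Byte 1: 0xE1 = 11100001, payload 0001 (4 bits).
Byte 2: 0x82 = 10000010 (10xxxxxx ✓), payload 000010.
Byte 3: 0xB1 = 10110001 (10xxxxxx ✓), payload 110001.
Concatenate: 0001000010110001 = 0x10B1 (16 bits → U+10B1).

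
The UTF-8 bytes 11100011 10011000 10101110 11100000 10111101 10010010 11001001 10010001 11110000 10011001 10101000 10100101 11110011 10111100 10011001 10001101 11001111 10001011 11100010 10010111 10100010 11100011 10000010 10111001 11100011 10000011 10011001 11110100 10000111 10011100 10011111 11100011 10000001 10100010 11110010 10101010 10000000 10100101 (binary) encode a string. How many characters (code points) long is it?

Byte at offset 0: 0xE3 = 11100011 → 3-byte char (#1). Advance 3.
Byte at offset 3: 0xE0 = 11100000 → 3-byte char (#2). Advance 3.
Byte at offset 6: 0xC9 = 11001001 → 2-byte char (#3). Advance 2.
Byte at offset 8: 0xF0 = 11110000 → 4-byte char (#4). Advance 4.
Byte at offset 12: 0xF3 = 11110011 → 4-byte char (#5). Advance 4.
Byte at offset 16: 0xCF = 11001111 → 2-byte char (#6). Advance 2.
Byte at offset 18: 0xE2 = 11100010 → 3-byte char (#7). Advance 3.
Byte at offset 21: 0xE3 = 11100011 → 3-byte char (#8). Advance 3.
Byte at offset 24: 0xE3 = 11100011 → 3-byte char (#9). Advance 3.
Byte at offset 27: 0xF4 = 11110100 → 4-byte char (#10). Advance 4.
Byte at offset 31: 0xE3 = 11100011 → 3-byte char (#11). Advance 3.
Byte at offset 34: 0xF2 = 11110010 → 4-byte char (#12). Advance 4.
Reached end at offset 38 after 12 code points.

12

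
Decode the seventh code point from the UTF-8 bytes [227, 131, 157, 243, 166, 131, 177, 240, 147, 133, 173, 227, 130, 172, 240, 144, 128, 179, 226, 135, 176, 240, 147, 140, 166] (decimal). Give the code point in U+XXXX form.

Offset 0: leading byte 0xE3 = 11100011 → 3-byte char #1 = E3 83 9D.
Offset 3: leading byte 0xF3 = 11110011 → 4-byte char #2 = F3 A6 83 B1.
Offset 7: leading byte 0xF0 = 11110000 → 4-byte char #3 = F0 93 85 AD.
Offset 11: leading byte 0xE3 = 11100011 → 3-byte char #4 = E3 82 AC.
Offset 14: leading byte 0xF0 = 11110000 → 4-byte char #5 = F0 90 80 B3.
Offset 18: leading byte 0xE2 = 11100010 → 3-byte char #6 = E2 87 B0.
Offset 21: leading byte 0xF0 = 11110000 → 4-byte char #7 = F0 93 8C A6.
Leading byte 0xF0 = 11110000 matches 11110xxx → 4-byte sequence.
Byte 1: 0xF0 = 11110000, payload 000 (3 bits).
Byte 2: 0x93 = 10010011 (10xxxxxx ✓), payload 010011.
Byte 3: 0x8C = 10001100 (10xxxxxx ✓), payload 001100.
Byte 4: 0xA6 = 10100110 (10xxxxxx ✓), payload 100110.
Concatenate: 000010011001100100110 = 0x13326 (21 bits → U+13326).

U+13326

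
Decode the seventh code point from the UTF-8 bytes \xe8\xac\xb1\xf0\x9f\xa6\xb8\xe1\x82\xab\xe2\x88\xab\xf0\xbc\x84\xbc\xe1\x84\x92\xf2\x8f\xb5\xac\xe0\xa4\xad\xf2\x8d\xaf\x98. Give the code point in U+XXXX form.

Offset 0: leading byte 0xE8 = 11101000 → 3-byte char #1 = E8 AC B1.
Offset 3: leading byte 0xF0 = 11110000 → 4-byte char #2 = F0 9F A6 B8.
Offset 7: leading byte 0xE1 = 11100001 → 3-byte char #3 = E1 82 AB.
Offset 10: leading byte 0xE2 = 11100010 → 3-byte char #4 = E2 88 AB.
Offset 13: leading byte 0xF0 = 11110000 → 4-byte char #5 = F0 BC 84 BC.
Offset 17: leading byte 0xE1 = 11100001 → 3-byte char #6 = E1 84 92.
Offset 20: leading byte 0xF2 = 11110010 → 4-byte char #7 = F2 8F B5 AC.
Leading byte 0xF2 = 11110010 matches 11110xxx → 4-byte sequence.
Byte 1: 0xF2 = 11110010, payload 010 (3 bits).
Byte 2: 0x8F = 10001111 (10xxxxxx ✓), payload 001111.
Byte 3: 0xB5 = 10110101 (10xxxxxx ✓), payload 110101.
Byte 4: 0xAC = 10101100 (10xxxxxx ✓), payload 101100.
Concatenate: 010001111110101101100 = 0x8FD6C (21 bits → U+8FD6C).

U+8FD6C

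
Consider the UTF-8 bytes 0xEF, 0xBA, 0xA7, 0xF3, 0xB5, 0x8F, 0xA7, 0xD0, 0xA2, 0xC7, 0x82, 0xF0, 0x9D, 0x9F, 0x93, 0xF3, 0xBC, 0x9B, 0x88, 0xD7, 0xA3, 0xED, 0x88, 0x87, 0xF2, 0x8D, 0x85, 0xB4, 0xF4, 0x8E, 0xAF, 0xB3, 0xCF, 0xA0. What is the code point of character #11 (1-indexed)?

U+03E0

Offset 0: leading byte 0xEF = 11101111 → 3-byte char #1 = EF BA A7.
Offset 3: leading byte 0xF3 = 11110011 → 4-byte char #2 = F3 B5 8F A7.
Offset 7: leading byte 0xD0 = 11010000 → 2-byte char #3 = D0 A2.
Offset 9: leading byte 0xC7 = 11000111 → 2-byte char #4 = C7 82.
Offset 11: leading byte 0xF0 = 11110000 → 4-byte char #5 = F0 9D 9F 93.
Offset 15: leading byte 0xF3 = 11110011 → 4-byte char #6 = F3 BC 9B 88.
Offset 19: leading byte 0xD7 = 11010111 → 2-byte char #7 = D7 A3.
Offset 21: leading byte 0xED = 11101101 → 3-byte char #8 = ED 88 87.
Offset 24: leading byte 0xF2 = 11110010 → 4-byte char #9 = F2 8D 85 B4.
Offset 28: leading byte 0xF4 = 11110100 → 4-byte char #10 = F4 8E AF B3.
Offset 32: leading byte 0xCF = 11001111 → 2-byte char #11 = CF A0.
Leading byte 0xCF = 11001111 matches 110xxxxx → 2-byte sequence.
Byte 1: 0xCF = 11001111, payload 01111 (5 bits).
Byte 2: 0xA0 = 10100000 (10xxxxxx ✓), payload 100000.
Concatenate: 01111100000 = 0x3E0 (11 bits → U+03E0).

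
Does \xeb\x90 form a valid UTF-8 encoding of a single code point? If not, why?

Leading byte 0xEB = 11101011 → 3-byte form, but only 2 bytes are present.

invalid (sequence truncated)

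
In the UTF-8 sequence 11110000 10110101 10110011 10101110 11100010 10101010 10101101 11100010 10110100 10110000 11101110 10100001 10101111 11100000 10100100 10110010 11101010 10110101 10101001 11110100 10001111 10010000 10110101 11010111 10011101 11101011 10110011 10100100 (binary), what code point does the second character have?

U+2AAD

Offset 0: leading byte 0xF0 = 11110000 → 4-byte char #1 = F0 B5 B3 AE.
Offset 4: leading byte 0xE2 = 11100010 → 3-byte char #2 = E2 AA AD.
Leading byte 0xE2 = 11100010 matches 1110xxxx → 3-byte sequence.
Byte 1: 0xE2 = 11100010, payload 0010 (4 bits).
Byte 2: 0xAA = 10101010 (10xxxxxx ✓), payload 101010.
Byte 3: 0xAD = 10101101 (10xxxxxx ✓), payload 101101.
Concatenate: 0010101010101101 = 0x2AAD (16 bits → U+2AAD).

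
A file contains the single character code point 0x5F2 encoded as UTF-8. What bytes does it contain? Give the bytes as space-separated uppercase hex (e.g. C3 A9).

D7 B2

U+05F2 = 0x5F2 = 1522 decimal. In range U+0080–U+07FF → 2-byte form: 110xxxxx 10xxxxxx.
Binary (11 bits): 10111110010.
Split 5+6: 10111 | 110010.
Byte 1: 11010111 = 0xD7.
Byte 2: 10110010 = 0xB2.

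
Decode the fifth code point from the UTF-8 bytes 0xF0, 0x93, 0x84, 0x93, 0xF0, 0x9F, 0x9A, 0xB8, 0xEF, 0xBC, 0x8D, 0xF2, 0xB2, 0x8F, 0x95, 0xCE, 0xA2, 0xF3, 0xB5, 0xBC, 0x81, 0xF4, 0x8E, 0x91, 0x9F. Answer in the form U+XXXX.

Offset 0: leading byte 0xF0 = 11110000 → 4-byte char #1 = F0 93 84 93.
Offset 4: leading byte 0xF0 = 11110000 → 4-byte char #2 = F0 9F 9A B8.
Offset 8: leading byte 0xEF = 11101111 → 3-byte char #3 = EF BC 8D.
Offset 11: leading byte 0xF2 = 11110010 → 4-byte char #4 = F2 B2 8F 95.
Offset 15: leading byte 0xCE = 11001110 → 2-byte char #5 = CE A2.
Leading byte 0xCE = 11001110 matches 110xxxxx → 2-byte sequence.
Byte 1: 0xCE = 11001110, payload 01110 (5 bits).
Byte 2: 0xA2 = 10100010 (10xxxxxx ✓), payload 100010.
Concatenate: 01110100010 = 0x3A2 (11 bits → U+03A2).

U+03A2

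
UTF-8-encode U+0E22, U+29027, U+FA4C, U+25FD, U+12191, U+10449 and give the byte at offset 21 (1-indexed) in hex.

1-indexed offset 21 is 0-indexed offset 20.
U+0E22 → 3-byte form E0 B8 A2 at offsets 0–2.
U+29027 → 4-byte form F0 A9 80 A7 at offsets 3–6.
U+FA4C → 3-byte form EF A9 8C at offsets 7–9.
U+25FD → 3-byte form E2 97 BD at offsets 10–12.
U+12191 → 4-byte form F0 92 86 91 at offsets 13–16.
U+10449 → 4-byte form F0 90 91 89 at offsets 17–20.
Offset 20 falls in char 6's range; it's byte 4 of F0 90 91 89 = 0x89.

0x89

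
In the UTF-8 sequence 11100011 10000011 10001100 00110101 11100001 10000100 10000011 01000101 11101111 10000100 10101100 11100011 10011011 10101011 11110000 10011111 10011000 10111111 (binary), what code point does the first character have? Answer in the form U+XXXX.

U+30CC

Offset 0: leading byte 0xE3 = 11100011 → 3-byte char #1 = E3 83 8C.
Leading byte 0xE3 = 11100011 matches 1110xxxx → 3-byte sequence.
Byte 1: 0xE3 = 11100011, payload 0011 (4 bits).
Byte 2: 0x83 = 10000011 (10xxxxxx ✓), payload 000011.
Byte 3: 0x8C = 10001100 (10xxxxxx ✓), payload 001100.
Concatenate: 0011000011001100 = 0x30CC (16 bits → U+30CC).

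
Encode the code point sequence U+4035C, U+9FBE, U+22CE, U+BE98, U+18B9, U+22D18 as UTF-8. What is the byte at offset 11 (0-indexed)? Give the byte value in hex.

U+4035C → 4-byte form F1 80 8D 9C at offsets 0–3.
U+9FBE → 3-byte form E9 BE BE at offsets 4–6.
U+22CE → 3-byte form E2 8B 8E at offsets 7–9.
U+BE98 → 3-byte form EB BA 98 at offsets 10–12.
Offset 11 falls in char 4's range; it's byte 2 of EB BA 98 = 0xBA.

0xBA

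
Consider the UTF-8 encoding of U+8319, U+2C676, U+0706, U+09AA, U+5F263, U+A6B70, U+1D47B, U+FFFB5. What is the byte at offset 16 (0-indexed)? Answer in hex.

U+8319 → 3-byte form E8 8C 99 at offsets 0–2.
U+2C676 → 4-byte form F0 AC 99 B6 at offsets 3–6.
U+0706 → 2-byte form DC 86 at offsets 7–8.
U+09AA → 3-byte form E0 A6 AA at offsets 9–11.
U+5F263 → 4-byte form F1 9F 89 A3 at offsets 12–15.
U+A6B70 → 4-byte form F2 A6 AD B0 at offsets 16–19.
Offset 16 falls in char 6's range; it's byte 1 of F2 A6 AD B0 = 0xF2.

0xF2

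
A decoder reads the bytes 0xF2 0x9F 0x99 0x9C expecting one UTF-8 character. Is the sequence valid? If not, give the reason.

valid

Leading byte 0xF2 = 11110010 → 4-byte form.
Continuation bytes 0x9F=10011111, 0x99=10011001, 0x9C=10011100 all match 10xxxxxx.
Decoded value 0x9F65C is ≥ 0x10000 (shortest form) and not a surrogate.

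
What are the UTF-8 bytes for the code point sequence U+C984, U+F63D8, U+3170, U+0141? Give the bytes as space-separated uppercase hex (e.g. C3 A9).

EC A6 84 F3 B6 8F 98 E3 85 B0 C5 81

U+C984: 3-byte form → EC A6 84.
U+F63D8: 4-byte form → F3 B6 8F 98.
U+3170: 3-byte form → E3 85 B0.
U+0141: 2-byte form → C5 81.
Concatenated (12 bytes): EC A6 84 F3 B6 8F 98 E3 85 B0 C5 81.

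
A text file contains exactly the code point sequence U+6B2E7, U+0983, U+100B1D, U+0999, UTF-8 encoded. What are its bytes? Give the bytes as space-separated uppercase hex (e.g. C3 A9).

F1 AB 8B A7 E0 A6 83 F4 80 AC 9D E0 A6 99

U+6B2E7: 4-byte form → F1 AB 8B A7.
U+0983: 3-byte form → E0 A6 83.
U+100B1D: 4-byte form → F4 80 AC 9D.
U+0999: 3-byte form → E0 A6 99.
Concatenated (14 bytes): F1 AB 8B A7 E0 A6 83 F4 80 AC 9D E0 A6 99.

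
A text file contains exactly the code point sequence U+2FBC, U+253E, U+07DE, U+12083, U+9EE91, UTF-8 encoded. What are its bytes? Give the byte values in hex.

U+2FBC: 3-byte form → E2 BE BC.
U+253E: 3-byte form → E2 94 BE.
U+07DE: 2-byte form → DF 9E.
U+12083: 4-byte form → F0 92 82 83.
U+9EE91: 4-byte form → F2 9E BA 91.
Concatenated (16 bytes): E2 BE BC E2 94 BE DF 9E F0 92 82 83 F2 9E BA 91.

E2 BE BC E2 94 BE DF 9E F0 92 82 83 F2 9E BA 91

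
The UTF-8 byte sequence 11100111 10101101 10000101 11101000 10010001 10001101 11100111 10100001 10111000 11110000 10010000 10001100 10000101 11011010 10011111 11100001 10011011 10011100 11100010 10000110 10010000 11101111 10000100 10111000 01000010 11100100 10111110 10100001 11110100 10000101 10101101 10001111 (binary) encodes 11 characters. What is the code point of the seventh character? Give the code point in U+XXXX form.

U+2190

Offset 0: leading byte 0xE7 = 11100111 → 3-byte char #1 = E7 AD 85.
Offset 3: leading byte 0xE8 = 11101000 → 3-byte char #2 = E8 91 8D.
Offset 6: leading byte 0xE7 = 11100111 → 3-byte char #3 = E7 A1 B8.
Offset 9: leading byte 0xF0 = 11110000 → 4-byte char #4 = F0 90 8C 85.
Offset 13: leading byte 0xDA = 11011010 → 2-byte char #5 = DA 9F.
Offset 15: leading byte 0xE1 = 11100001 → 3-byte char #6 = E1 9B 9C.
Offset 18: leading byte 0xE2 = 11100010 → 3-byte char #7 = E2 86 90.
Leading byte 0xE2 = 11100010 matches 1110xxxx → 3-byte sequence.
Byte 1: 0xE2 = 11100010, payload 0010 (4 bits).
Byte 2: 0x86 = 10000110 (10xxxxxx ✓), payload 000110.
Byte 3: 0x90 = 10010000 (10xxxxxx ✓), payload 010000.
Concatenate: 0010000110010000 = 0x2190 (16 bits → U+2190).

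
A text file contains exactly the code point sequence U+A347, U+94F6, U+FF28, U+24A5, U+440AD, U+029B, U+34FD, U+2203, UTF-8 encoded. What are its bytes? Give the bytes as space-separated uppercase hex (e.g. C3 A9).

EA 8D 87 E9 93 B6 EF BC A8 E2 92 A5 F1 84 82 AD CA 9B E3 93 BD E2 88 83

U+A347: 3-byte form → EA 8D 87.
U+94F6: 3-byte form → E9 93 B6.
U+FF28: 3-byte form → EF BC A8.
U+24A5: 3-byte form → E2 92 A5.
U+440AD: 4-byte form → F1 84 82 AD.
U+029B: 2-byte form → CA 9B.
U+34FD: 3-byte form → E3 93 BD.
U+2203: 3-byte form → E2 88 83.
Concatenated (24 bytes): EA 8D 87 E9 93 B6 EF BC A8 E2 92 A5 F1 84 82 AD CA 9B E3 93 BD E2 88 83.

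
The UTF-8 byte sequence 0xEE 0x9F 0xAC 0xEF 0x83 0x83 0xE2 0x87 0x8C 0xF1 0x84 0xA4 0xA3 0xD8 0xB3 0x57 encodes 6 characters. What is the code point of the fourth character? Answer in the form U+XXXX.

Offset 0: leading byte 0xEE = 11101110 → 3-byte char #1 = EE 9F AC.
Offset 3: leading byte 0xEF = 11101111 → 3-byte char #2 = EF 83 83.
Offset 6: leading byte 0xE2 = 11100010 → 3-byte char #3 = E2 87 8C.
Offset 9: leading byte 0xF1 = 11110001 → 4-byte char #4 = F1 84 A4 A3.
Leading byte 0xF1 = 11110001 matches 11110xxx → 4-byte sequence.
Byte 1: 0xF1 = 11110001, payload 001 (3 bits).
Byte 2: 0x84 = 10000100 (10xxxxxx ✓), payload 000100.
Byte 3: 0xA4 = 10100100 (10xxxxxx ✓), payload 100100.
Byte 4: 0xA3 = 10100011 (10xxxxxx ✓), payload 100011.
Concatenate: 001000100100100100011 = 0x44923 (21 bits → U+44923).

U+44923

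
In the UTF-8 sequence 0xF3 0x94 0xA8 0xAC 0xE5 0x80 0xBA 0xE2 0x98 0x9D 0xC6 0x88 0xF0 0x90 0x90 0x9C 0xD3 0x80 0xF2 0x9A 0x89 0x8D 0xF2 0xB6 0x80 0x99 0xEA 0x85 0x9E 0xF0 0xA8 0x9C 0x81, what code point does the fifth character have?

U+1041C

Offset 0: leading byte 0xF3 = 11110011 → 4-byte char #1 = F3 94 A8 AC.
Offset 4: leading byte 0xE5 = 11100101 → 3-byte char #2 = E5 80 BA.
Offset 7: leading byte 0xE2 = 11100010 → 3-byte char #3 = E2 98 9D.
Offset 10: leading byte 0xC6 = 11000110 → 2-byte char #4 = C6 88.
Offset 12: leading byte 0xF0 = 11110000 → 4-byte char #5 = F0 90 90 9C.
Leading byte 0xF0 = 11110000 matches 11110xxx → 4-byte sequence.
Byte 1: 0xF0 = 11110000, payload 000 (3 bits).
Byte 2: 0x90 = 10010000 (10xxxxxx ✓), payload 010000.
Byte 3: 0x90 = 10010000 (10xxxxxx ✓), payload 010000.
Byte 4: 0x9C = 10011100 (10xxxxxx ✓), payload 011100.
Concatenate: 000010000010000011100 = 0x1041C (21 bits → U+1041C).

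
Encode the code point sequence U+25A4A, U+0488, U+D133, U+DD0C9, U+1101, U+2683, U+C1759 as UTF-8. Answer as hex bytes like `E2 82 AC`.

F0 A5 A9 8A D2 88 ED 84 B3 F3 9D 83 89 E1 84 81 E2 9A 83 F3 81 9D 99

U+25A4A: 4-byte form → F0 A5 A9 8A.
U+0488: 2-byte form → D2 88.
U+D133: 3-byte form → ED 84 B3.
U+DD0C9: 4-byte form → F3 9D 83 89.
U+1101: 3-byte form → E1 84 81.
U+2683: 3-byte form → E2 9A 83.
U+C1759: 4-byte form → F3 81 9D 99.
Concatenated (23 bytes): F0 A5 A9 8A D2 88 ED 84 B3 F3 9D 83 89 E1 84 81 E2 9A 83 F3 81 9D 99.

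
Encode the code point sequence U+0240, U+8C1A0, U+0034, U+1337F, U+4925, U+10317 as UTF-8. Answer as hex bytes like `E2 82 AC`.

C9 80 F2 8C 86 A0 34 F0 93 8D BF E4 A4 A5 F0 90 8C 97

U+0240: 2-byte form → C9 80.
U+8C1A0: 4-byte form → F2 8C 86 A0.
U+0034: 1-byte form → 34.
U+1337F: 4-byte form → F0 93 8D BF.
U+4925: 3-byte form → E4 A4 A5.
U+10317: 4-byte form → F0 90 8C 97.
Concatenated (18 bytes): C9 80 F2 8C 86 A0 34 F0 93 8D BF E4 A4 A5 F0 90 8C 97.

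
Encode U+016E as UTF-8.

U+016E = 0x16E = 366 decimal. In range U+0080–U+07FF → 2-byte form: 110xxxxx 10xxxxxx.
Binary (11 bits): 00101101110.
Split 5+6: 00101 | 101110.
Byte 1: 11000101 = 0xC5.
Byte 2: 10101110 = 0xAE.

C5 AE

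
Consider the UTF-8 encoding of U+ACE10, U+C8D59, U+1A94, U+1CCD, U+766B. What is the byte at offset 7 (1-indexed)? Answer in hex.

1-indexed offset 7 is 0-indexed offset 6.
U+ACE10 → 4-byte form F2 AC B8 90 at offsets 0–3.
U+C8D59 → 4-byte form F3 88 B5 99 at offsets 4–7.
Offset 6 falls in char 2's range; it's byte 3 of F3 88 B5 99 = 0xB5.

0xB5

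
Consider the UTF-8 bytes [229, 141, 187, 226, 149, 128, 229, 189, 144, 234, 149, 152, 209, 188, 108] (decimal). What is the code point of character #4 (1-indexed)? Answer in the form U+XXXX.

U+A558

Offset 0: leading byte 0xE5 = 11100101 → 3-byte char #1 = E5 8D BB.
Offset 3: leading byte 0xE2 = 11100010 → 3-byte char #2 = E2 95 80.
Offset 6: leading byte 0xE5 = 11100101 → 3-byte char #3 = E5 BD 90.
Offset 9: leading byte 0xEA = 11101010 → 3-byte char #4 = EA 95 98.
Leading byte 0xEA = 11101010 matches 1110xxxx → 3-byte sequence.
Byte 1: 0xEA = 11101010, payload 1010 (4 bits).
Byte 2: 0x95 = 10010101 (10xxxxxx ✓), payload 010101.
Byte 3: 0x98 = 10011000 (10xxxxxx ✓), payload 011000.
Concatenate: 1010010101011000 = 0xA558 (16 bits → U+A558).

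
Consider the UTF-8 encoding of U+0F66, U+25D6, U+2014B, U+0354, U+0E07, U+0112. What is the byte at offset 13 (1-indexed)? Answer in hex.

0xE0

1-indexed offset 13 is 0-indexed offset 12.
U+0F66 → 3-byte form E0 BD A6 at offsets 0–2.
U+25D6 → 3-byte form E2 97 96 at offsets 3–5.
U+2014B → 4-byte form F0 A0 85 8B at offsets 6–9.
U+0354 → 2-byte form CD 94 at offsets 10–11.
U+0E07 → 3-byte form E0 B8 87 at offsets 12–14.
Offset 12 falls in char 5's range; it's byte 1 of E0 B8 87 = 0xE0.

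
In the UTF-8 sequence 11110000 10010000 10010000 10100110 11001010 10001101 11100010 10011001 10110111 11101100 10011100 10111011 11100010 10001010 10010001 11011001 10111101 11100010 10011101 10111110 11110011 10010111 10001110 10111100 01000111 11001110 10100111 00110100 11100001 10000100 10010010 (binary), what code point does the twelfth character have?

Offset 0: leading byte 0xF0 = 11110000 → 4-byte char #1 = F0 90 90 A6.
Offset 4: leading byte 0xCA = 11001010 → 2-byte char #2 = CA 8D.
Offset 6: leading byte 0xE2 = 11100010 → 3-byte char #3 = E2 99 B7.
Offset 9: leading byte 0xEC = 11101100 → 3-byte char #4 = EC 9C BB.
Offset 12: leading byte 0xE2 = 11100010 → 3-byte char #5 = E2 8A 91.
Offset 15: leading byte 0xD9 = 11011001 → 2-byte char #6 = D9 BD.
Offset 17: leading byte 0xE2 = 11100010 → 3-byte char #7 = E2 9D BE.
Offset 20: leading byte 0xF3 = 11110011 → 4-byte char #8 = F3 97 8E BC.
Offset 24: leading byte 0x47 = 01000111 → 1-byte char #9 = 47.
Offset 25: leading byte 0xCE = 11001110 → 2-byte char #10 = CE A7.
Offset 27: leading byte 0x34 = 00110100 → 1-byte char #11 = 34.
Offset 28: leading byte 0xE1 = 11100001 → 3-byte char #12 = E1 84 92.
Leading byte 0xE1 = 11100001 matches 1110xxxx → 3-byte sequence.
Byte 1: 0xE1 = 11100001, payload 0001 (4 bits).
Byte 2: 0x84 = 10000100 (10xxxxxx ✓), payload 000100.
Byte 3: 0x92 = 10010010 (10xxxxxx ✓), payload 010010.
Concatenate: 0001000100010010 = 0x1112 (16 bits → U+1112).

U+1112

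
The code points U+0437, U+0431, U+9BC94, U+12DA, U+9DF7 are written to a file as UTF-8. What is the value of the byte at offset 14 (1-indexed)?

0xB7

1-indexed offset 14 is 0-indexed offset 13.
U+0437 → 2-byte form D0 B7 at offsets 0–1.
U+0431 → 2-byte form D0 B1 at offsets 2–3.
U+9BC94 → 4-byte form F2 9B B2 94 at offsets 4–7.
U+12DA → 3-byte form E1 8B 9A at offsets 8–10.
U+9DF7 → 3-byte form E9 B7 B7 at offsets 11–13.
Offset 13 falls in char 5's range; it's byte 3 of E9 B7 B7 = 0xB7.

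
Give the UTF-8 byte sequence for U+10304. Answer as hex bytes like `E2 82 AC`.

U+10304 = 0x10304 = 66308 decimal. In range U+10000–U+10FFFF → 4-byte form: 11110xxx 10xxxxxx 10xxxxxx 10xxxxxx.
Binary (21 bits): 000010000001100000100.
Split 3+6+6+6: 000 | 010000 | 001100 | 000100.
Byte 1: 11110000 = 0xF0.
Byte 2: 10010000 = 0x90.
Byte 3: 10001100 = 0x8C.
Byte 4: 10000100 = 0x84.

F0 90 8C 84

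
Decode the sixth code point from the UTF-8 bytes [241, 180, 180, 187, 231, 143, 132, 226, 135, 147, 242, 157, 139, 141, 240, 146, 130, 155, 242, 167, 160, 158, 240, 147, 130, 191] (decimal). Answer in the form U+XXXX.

U+A781E

Offset 0: leading byte 0xF1 = 11110001 → 4-byte char #1 = F1 B4 B4 BB.
Offset 4: leading byte 0xE7 = 11100111 → 3-byte char #2 = E7 8F 84.
Offset 7: leading byte 0xE2 = 11100010 → 3-byte char #3 = E2 87 93.
Offset 10: leading byte 0xF2 = 11110010 → 4-byte char #4 = F2 9D 8B 8D.
Offset 14: leading byte 0xF0 = 11110000 → 4-byte char #5 = F0 92 82 9B.
Offset 18: leading byte 0xF2 = 11110010 → 4-byte char #6 = F2 A7 A0 9E.
Leading byte 0xF2 = 11110010 matches 11110xxx → 4-byte sequence.
Byte 1: 0xF2 = 11110010, payload 010 (3 bits).
Byte 2: 0xA7 = 10100111 (10xxxxxx ✓), payload 100111.
Byte 3: 0xA0 = 10100000 (10xxxxxx ✓), payload 100000.
Byte 4: 0x9E = 10011110 (10xxxxxx ✓), payload 011110.
Concatenate: 010100111100000011110 = 0xA781E (21 bits → U+A781E).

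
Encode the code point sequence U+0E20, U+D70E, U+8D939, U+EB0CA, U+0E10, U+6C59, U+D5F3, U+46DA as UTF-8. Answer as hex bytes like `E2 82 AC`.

E0 B8 A0 ED 9C 8E F2 8D A4 B9 F3 AB 83 8A E0 B8 90 E6 B1 99 ED 97 B3 E4 9B 9A

U+0E20: 3-byte form → E0 B8 A0.
U+D70E: 3-byte form → ED 9C 8E.
U+8D939: 4-byte form → F2 8D A4 B9.
U+EB0CA: 4-byte form → F3 AB 83 8A.
U+0E10: 3-byte form → E0 B8 90.
U+6C59: 3-byte form → E6 B1 99.
U+D5F3: 3-byte form → ED 97 B3.
U+46DA: 3-byte form → E4 9B 9A.
Concatenated (26 bytes): E0 B8 A0 ED 9C 8E F2 8D A4 B9 F3 AB 83 8A E0 B8 90 E6 B1 99 ED 97 B3 E4 9B 9A.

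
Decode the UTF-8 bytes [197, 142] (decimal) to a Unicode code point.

U+014E

Leading byte 0xC5 = 11000101 matches 110xxxxx → 2-byte sequence.
Byte 1: 0xC5 = 11000101, payload 00101 (5 bits).
Byte 2: 0x8E = 10001110 (10xxxxxx ✓), payload 001110.
Concatenate: 00101001110 = 0x14E (11 bits → U+014E).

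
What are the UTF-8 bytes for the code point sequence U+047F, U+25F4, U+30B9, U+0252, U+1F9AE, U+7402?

D1 BF E2 97 B4 E3 82 B9 C9 92 F0 9F A6 AE E7 90 82

U+047F: 2-byte form → D1 BF.
U+25F4: 3-byte form → E2 97 B4.
U+30B9: 3-byte form → E3 82 B9.
U+0252: 2-byte form → C9 92.
U+1F9AE: 4-byte form → F0 9F A6 AE.
U+7402: 3-byte form → E7 90 82.
Concatenated (17 bytes): D1 BF E2 97 B4 E3 82 B9 C9 92 F0 9F A6 AE E7 90 82.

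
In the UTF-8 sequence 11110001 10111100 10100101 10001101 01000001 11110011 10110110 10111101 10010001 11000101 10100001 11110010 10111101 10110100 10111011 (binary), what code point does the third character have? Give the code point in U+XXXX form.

U+F6F51

Offset 0: leading byte 0xF1 = 11110001 → 4-byte char #1 = F1 BC A5 8D.
Offset 4: leading byte 0x41 = 01000001 → 1-byte char #2 = 41.
Offset 5: leading byte 0xF3 = 11110011 → 4-byte char #3 = F3 B6 BD 91.
Leading byte 0xF3 = 11110011 matches 11110xxx → 4-byte sequence.
Byte 1: 0xF3 = 11110011, payload 011 (3 bits).
Byte 2: 0xB6 = 10110110 (10xxxxxx ✓), payload 110110.
Byte 3: 0xBD = 10111101 (10xxxxxx ✓), payload 111101.
Byte 4: 0x91 = 10010001 (10xxxxxx ✓), payload 010001.
Concatenate: 011110110111101010001 = 0xF6F51 (21 bits → U+F6F51).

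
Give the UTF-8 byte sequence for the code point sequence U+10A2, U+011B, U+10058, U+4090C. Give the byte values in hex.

E1 82 A2 C4 9B F0 90 81 98 F1 80 A4 8C

U+10A2: 3-byte form → E1 82 A2.
U+011B: 2-byte form → C4 9B.
U+10058: 4-byte form → F0 90 81 98.
U+4090C: 4-byte form → F1 80 A4 8C.
Concatenated (13 bytes): E1 82 A2 C4 9B F0 90 81 98 F1 80 A4 8C.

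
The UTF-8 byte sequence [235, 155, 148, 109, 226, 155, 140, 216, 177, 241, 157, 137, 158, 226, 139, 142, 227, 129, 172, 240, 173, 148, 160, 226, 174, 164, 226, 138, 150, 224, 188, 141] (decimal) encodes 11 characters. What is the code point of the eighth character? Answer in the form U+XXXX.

Offset 0: leading byte 0xEB = 11101011 → 3-byte char #1 = EB 9B 94.
Offset 3: leading byte 0x6D = 01101101 → 1-byte char #2 = 6D.
Offset 4: leading byte 0xE2 = 11100010 → 3-byte char #3 = E2 9B 8C.
Offset 7: leading byte 0xD8 = 11011000 → 2-byte char #4 = D8 B1.
Offset 9: leading byte 0xF1 = 11110001 → 4-byte char #5 = F1 9D 89 9E.
Offset 13: leading byte 0xE2 = 11100010 → 3-byte char #6 = E2 8B 8E.
Offset 16: leading byte 0xE3 = 11100011 → 3-byte char #7 = E3 81 AC.
Offset 19: leading byte 0xF0 = 11110000 → 4-byte char #8 = F0 AD 94 A0.
Leading byte 0xF0 = 11110000 matches 11110xxx → 4-byte sequence.
Byte 1: 0xF0 = 11110000, payload 000 (3 bits).
Byte 2: 0xAD = 10101101 (10xxxxxx ✓), payload 101101.
Byte 3: 0x94 = 10010100 (10xxxxxx ✓), payload 010100.
Byte 4: 0xA0 = 10100000 (10xxxxxx ✓), payload 100000.
Concatenate: 000101101010100100000 = 0x2D520 (21 bits → U+2D520).

U+2D520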